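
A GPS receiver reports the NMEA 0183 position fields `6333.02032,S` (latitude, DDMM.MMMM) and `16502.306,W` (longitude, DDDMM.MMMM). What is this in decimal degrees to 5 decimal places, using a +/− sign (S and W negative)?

Latitude: split at 2 digits → 63° and 33.02032′; 63 + 33.02032/60 = 63.550339
hemisphere S, so the sign is −
λ: degrees = first 3 digits = 165, minutes = 2.306; 165 + 2.306/60 = 165.038433
W ⇒ negate

-63.55034, -165.03843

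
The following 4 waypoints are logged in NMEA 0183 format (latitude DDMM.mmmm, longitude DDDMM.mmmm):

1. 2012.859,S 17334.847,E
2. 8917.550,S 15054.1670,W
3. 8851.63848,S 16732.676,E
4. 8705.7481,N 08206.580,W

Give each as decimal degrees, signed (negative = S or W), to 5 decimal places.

Point 1:
  Latitude: split at 2 digits → 20° and 12.859′; 20 + 12.859/60 = 20.214317
  hemisphere S, so the sign is −
  λ: split at 3 digits → 173° and 34.847′; 173 + 34.847/60 = 173.580783
  E ⇒ keep positive
Point 2:
  φ: split at 2 digits → 89° and 17.55′; 89 + 17.55/60 = 89.292500
  S ⇒ negate
  Longitude: degrees = first 3 digits = 150, minutes = 54.167; 150 + 54.167/60 = 150.902783
  W → negative
Point 3:
  Latitude: split at 2 digits → 88° and 51.63848′; 88 + 51.63848/60 = 88.860641
  S ⇒ negate
  Longitude: degrees = first 3 digits = 167, minutes = 32.676; 167 + 32.676/60 = 167.544600
  E ⇒ keep positive
Point 4:
  Lat: split at 2 digits → 87° and 5.7481′; 87 + 5.7481/60 = 87.095802
  N ⇒ keep positive
  Lon: split at 3 digits → 082° and 6.58′; 82 + 6.58/60 = 82.109667
  hemisphere W, so the sign is −

1. -20.21432, 173.58078
2. -89.29250, -150.90278
3. -88.86064, 167.54460
4. 87.09580, -82.10967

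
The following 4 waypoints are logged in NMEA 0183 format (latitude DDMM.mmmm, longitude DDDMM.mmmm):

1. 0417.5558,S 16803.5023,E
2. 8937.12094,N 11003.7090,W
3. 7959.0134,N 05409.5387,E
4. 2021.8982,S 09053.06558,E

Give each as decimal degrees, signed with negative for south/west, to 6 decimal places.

1. -4.292597, 168.058372
2. 89.618682, -110.061817
3. 79.983557, 54.158978
4. -20.364970, 90.884426

Point 1:
  Lat: degrees = first 2 digits = 4, minutes = 17.5558; 4 + 17.5558/60 = 4.2925967
  hemisphere S, so the sign is −
  Longitude: degrees = first 3 digits = 168, minutes = 3.5023; 168 + 3.5023/60 = 168.0583717
  E ⇒ keep positive
Point 2:
  φ: split at 2 digits → 89° and 37.12094′; 89 + 37.12094/60 = 89.6186823
  N → positive
  Longitude: split at 3 digits → 110° and 3.709′; 110 + 3.709/60 = 110.0618167
  W → negative
Point 3:
  Lat: split at 2 digits → 79° and 59.0134′; 79 + 59.0134/60 = 79.9835567
  N → positive
  λ: split at 3 digits → 054° and 9.5387′; 54 + 9.5387/60 = 54.1589783
  E → positive
Point 4:
  Lat: split at 2 digits → 20° and 21.8982′; 20 + 21.8982/60 = 20.3649700
  hemisphere S, so the sign is −
  Lon: split at 3 digits → 090° and 53.06558′; 90 + 53.06558/60 = 90.8844263
  E ⇒ keep positive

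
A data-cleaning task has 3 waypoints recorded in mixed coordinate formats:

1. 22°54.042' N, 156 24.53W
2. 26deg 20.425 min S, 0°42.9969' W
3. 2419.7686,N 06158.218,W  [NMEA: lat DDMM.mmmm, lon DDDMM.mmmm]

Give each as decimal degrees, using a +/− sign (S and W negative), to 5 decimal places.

Point 1:
  Latitude: 54.042′ = 0.900700°; total 22.900700
  N ⇒ keep positive
  Longitude: 24.53′ = 0.408833°; total 156.408833
  hemisphere W, so the sign is −
Point 2:
  Lat: 20.425′ = 0.340417°; total 26.340417
  S → negative
  Longitude: 42.9969′ = 0.716615°; total 0.716615
  W → negative
Point 3:
  Lat: split at 2 digits → 24° and 19.7686′; 24 + 19.7686/60 = 24.329477
  N ⇒ keep positive
  λ: degrees = first 3 digits = 61, minutes = 58.218; 61 + 58.218/60 = 61.970300
  hemisphere W, so the sign is −

1. 22.90070, -156.40883
2. -26.34042, -0.71662
3. 24.32948, -61.97030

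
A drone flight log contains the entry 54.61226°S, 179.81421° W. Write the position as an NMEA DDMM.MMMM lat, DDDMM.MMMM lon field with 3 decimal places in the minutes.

5436.736,S / 17948.853,W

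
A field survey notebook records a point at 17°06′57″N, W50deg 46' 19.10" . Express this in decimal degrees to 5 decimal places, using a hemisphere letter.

Lat: 17° + 6/60 + 57/3600 = 17 + 0.100000 + 0.015833 = 17.115833
λ: 50° + 46/60 + 19.1/3600 = 50 + 0.766667 + 0.005306 = 50.771972

17.11583° N, 50.77197° W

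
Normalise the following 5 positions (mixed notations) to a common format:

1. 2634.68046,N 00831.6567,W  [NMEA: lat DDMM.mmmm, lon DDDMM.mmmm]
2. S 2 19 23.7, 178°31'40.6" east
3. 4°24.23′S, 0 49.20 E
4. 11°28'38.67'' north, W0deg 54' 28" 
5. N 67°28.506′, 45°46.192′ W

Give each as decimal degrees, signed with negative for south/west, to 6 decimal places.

Point 1:
  φ: degrees = first 2 digits = 26, minutes = 34.68046; 26 + 34.68046/60 = 26.5780077
  N ⇒ keep positive
  λ: degrees = first 3 digits = 8, minutes = 31.6567; 8 + 31.6567/60 = 8.5276117
  W → negative
Point 2:
  Lat: 2 + 19/60 + 23.7/3600 = 2.3232500
  hemisphere S, so the sign is −
  Lon: 31′ + 40.6″ = 31.67667′; 178 + 31.67667/60 = 178.5279444
  E ⇒ keep positive
Point 3:
  Lat: 4 + 24.23/60 = 4.4038333
  hemisphere S, so the sign is −
  Longitude: 49.2′ = 0.820000°; total 0.8200000
  E ⇒ keep positive
Point 4:
  φ: 11° + 28/60 + 38.67/3600 = 11 + 0.466667 + 0.010742 = 11.4774083
  N → positive
  Longitude: 0 + 54/60 + 28/3600 = 0.9077778
  W → negative
Point 5:
  φ: 67 + 28.506/60 = 67.4751000
  N → positive
  Lon: 45 + 46.192/60 = 45.7698667
  hemisphere W, so the sign is −

1. 26.578008, -8.527612
2. -2.323250, 178.527944
3. -4.403833, 0.820000
4. 11.477408, -0.907778
5. 67.475100, -45.769867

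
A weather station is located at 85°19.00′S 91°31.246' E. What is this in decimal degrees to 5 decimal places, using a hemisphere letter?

Latitude: 19′ = 0.316667°; total 85.316667
Longitude: 91 + 31.246/60 = 91.520767

85.31667° S, 91.52077° E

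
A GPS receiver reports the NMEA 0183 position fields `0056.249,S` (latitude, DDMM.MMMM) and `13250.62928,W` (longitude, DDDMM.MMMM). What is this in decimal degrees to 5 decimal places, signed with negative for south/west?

-0.93748, -132.84382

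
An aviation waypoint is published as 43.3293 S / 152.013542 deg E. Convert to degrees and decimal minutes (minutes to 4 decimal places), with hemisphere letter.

43° 19.7580′ S, 152° 0.8125′ E

Lat: 43° + 0.329300 × 60 = 43° 19.758000′
Longitude: 152° + 0.013542 × 60 = 152° 0.812520′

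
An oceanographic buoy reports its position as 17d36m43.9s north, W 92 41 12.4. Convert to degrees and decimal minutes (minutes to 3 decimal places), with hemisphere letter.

Lat: seconds/60 = 0.73167; minutes = 36 + 0.73167 = 36.73167
Longitude: 41 + 12.4/60 = 41.20667′

17° 36.732′ N, 92° 41.207′ W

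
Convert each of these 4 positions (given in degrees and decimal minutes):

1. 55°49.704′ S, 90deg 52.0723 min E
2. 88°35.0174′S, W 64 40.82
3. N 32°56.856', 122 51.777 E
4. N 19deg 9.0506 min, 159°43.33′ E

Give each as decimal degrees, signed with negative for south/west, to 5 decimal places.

1. -55.82840, 90.86787
2. -88.58362, -64.68033
3. 32.94760, 122.86295
4. 19.15084, 159.72217

Point 1:
  Lat: 49.704′ = 0.828400°; total 55.828400
  S → negative
  λ: 90 + 52.0723/60 = 90.867872
  E → positive
Point 2:
  Lat: 88 + 35.0174/60 = 88.583623
  S → negative
  λ: 40.82′ = 0.680333°; total 64.680333
  W → negative
Point 3:
  Latitude: 32 + 56.856/60 = 32.947600
  N → positive
  Longitude: 122 + 51.777/60 = 122.862950
  E ⇒ keep positive
Point 4:
  Lat: 19 + 9.0506/60 = 19.150843
  N → positive
  Lon: 43.33′ = 0.722167°; total 159.722167
  E → positive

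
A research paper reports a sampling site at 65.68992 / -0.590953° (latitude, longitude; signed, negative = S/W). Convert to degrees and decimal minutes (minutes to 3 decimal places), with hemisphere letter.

65° 41.395′ N, 0° 35.457′ W

Latitude: 65° + 0.689920 × 60 = 65° 41.39520′
Longitude is negative → W; |value| = 0.590953
λ: 0° + 0.590953 × 60 = 0° 35.45718′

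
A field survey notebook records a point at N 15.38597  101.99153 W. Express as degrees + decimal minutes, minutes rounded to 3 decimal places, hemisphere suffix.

φ: fractional part 0.385970 → 23.15820 minutes
λ: 101° + 0.991530 × 60 = 101° 59.49180′

15° 23.158′ N, 101° 59.492′ W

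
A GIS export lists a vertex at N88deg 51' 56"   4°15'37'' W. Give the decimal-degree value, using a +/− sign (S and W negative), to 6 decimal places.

88.865556, -4.260278

Lat: 88 + 51/60 + 56/3600 = 88.8655556
N → positive
Longitude: 15′ + 37″ = 15.61667′; 4 + 15.61667/60 = 4.2602778
W ⇒ negate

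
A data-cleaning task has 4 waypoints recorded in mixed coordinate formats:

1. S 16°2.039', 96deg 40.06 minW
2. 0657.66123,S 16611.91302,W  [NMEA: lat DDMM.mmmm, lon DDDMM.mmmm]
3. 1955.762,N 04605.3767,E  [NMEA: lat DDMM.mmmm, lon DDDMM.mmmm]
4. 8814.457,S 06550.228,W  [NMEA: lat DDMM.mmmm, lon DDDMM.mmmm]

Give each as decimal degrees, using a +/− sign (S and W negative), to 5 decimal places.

1. -16.03398, -96.66767
2. -6.96102, -166.19855
3. 19.92937, 46.08961
4. -88.24095, -65.83713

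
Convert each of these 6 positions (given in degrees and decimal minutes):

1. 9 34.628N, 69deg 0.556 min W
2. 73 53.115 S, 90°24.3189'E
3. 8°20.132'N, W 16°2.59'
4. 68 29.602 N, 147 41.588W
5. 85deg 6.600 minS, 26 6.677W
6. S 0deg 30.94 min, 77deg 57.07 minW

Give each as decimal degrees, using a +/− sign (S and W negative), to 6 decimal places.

Point 1:
  Lat: 34.628′ = 0.577133°; total 9.5771333
  N ⇒ keep positive
  λ: 69 + 0.556/60 = 69.0092667
  W → negative
Point 2:
  Lat: 73 + 53.115/60 = 73.8852500
  S → negative
  Longitude: 24.3189′ = 0.405315°; total 90.4053150
  E ⇒ keep positive
Point 3:
  Lat: 8 + 20.132/60 = 8.3355333
  N → positive
  Longitude: 2.59′ = 0.043167°; total 16.0431667
  W ⇒ negate
Point 4:
  Lat: 29.602′ = 0.493367°; total 68.4933667
  N → positive
  λ: 41.588′ = 0.693133°; total 147.6931333
  W ⇒ negate
Point 5:
  Latitude: 6.6′ = 0.110000°; total 85.1100000
  hemisphere S, so the sign is −
  Lon: 26 + 6.677/60 = 26.1112833
  hemisphere W, so the sign is −
Point 6:
  Lat: 0 + 30.94/60 = 0.5156667
  S → negative
  Lon: 77 + 57.07/60 = 77.9511667
  W ⇒ negate

1. 9.577133, -69.009267
2. -73.885250, 90.405315
3. 8.335533, -16.043167
4. 68.493367, -147.693133
5. -85.110000, -26.111283
6. -0.515667, -77.951167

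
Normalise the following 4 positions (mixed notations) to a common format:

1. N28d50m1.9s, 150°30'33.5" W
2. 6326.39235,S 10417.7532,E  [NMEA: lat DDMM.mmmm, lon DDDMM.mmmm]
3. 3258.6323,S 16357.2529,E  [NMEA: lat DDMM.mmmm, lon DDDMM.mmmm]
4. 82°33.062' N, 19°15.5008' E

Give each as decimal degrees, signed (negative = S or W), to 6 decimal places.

1. 28.833861, -150.509306
2. -63.439873, 104.295887
3. -32.977205, 163.954215
4. 82.551033, 19.258347

Point 1:
  Latitude: 28° + 50/60 + 1.9/3600 = 28 + 0.833333 + 0.000528 = 28.8338611
  N ⇒ keep positive
  Lon: 150° + 30/60 + 33.5/3600 = 150 + 0.500000 + 0.009306 = 150.5093056
  hemisphere W, so the sign is −
Point 2:
  Lat: split at 2 digits → 63° and 26.39235′; 63 + 26.39235/60 = 63.4398725
  S ⇒ negate
  Lon: degrees = first 3 digits = 104, minutes = 17.7532; 104 + 17.7532/60 = 104.2958867
  E → positive
Point 3:
  Latitude: degrees = first 2 digits = 32, minutes = 58.6323; 32 + 58.6323/60 = 32.9772050
  S → negative
  Longitude: split at 3 digits → 163° and 57.2529′; 163 + 57.2529/60 = 163.9542150
  E ⇒ keep positive
Point 4:
  Lat: 82 + 33.062/60 = 82.5510333
  N → positive
  λ: 19 + 15.5008/60 = 19.2583467
  E ⇒ keep positive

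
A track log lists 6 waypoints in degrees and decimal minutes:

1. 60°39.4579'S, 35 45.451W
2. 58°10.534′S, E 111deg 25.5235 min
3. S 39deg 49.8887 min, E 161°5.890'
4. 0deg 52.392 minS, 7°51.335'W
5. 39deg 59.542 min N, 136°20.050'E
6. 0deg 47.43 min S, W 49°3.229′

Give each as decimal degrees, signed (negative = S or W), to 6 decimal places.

1. -60.657632, -35.757517
2. -58.175567, 111.425392
3. -39.831478, 161.098167
4. -0.873200, -7.855583
5. 39.992367, 136.334167
6. -0.790500, -49.053817

Point 1:
  Lat: 39.4579′ = 0.657632°; total 60.6576317
  S → negative
  Longitude: 45.451′ = 0.757517°; total 35.7575167
  W ⇒ negate
Point 2:
  Lat: 58 + 10.534/60 = 58.1755667
  hemisphere S, so the sign is −
  Lon: 111 + 25.5235/60 = 111.4253917
  E ⇒ keep positive
Point 3:
  Latitude: 39 + 49.8887/60 = 39.8314783
  S → negative
  Longitude: 5.89′ = 0.098167°; total 161.0981667
  E ⇒ keep positive
Point 4:
  φ: 52.392′ = 0.873200°; total 0.8732000
  S → negative
  Longitude: 51.335′ = 0.855583°; total 7.8555833
  W ⇒ negate
Point 5:
  Lat: 39 + 59.542/60 = 39.9923667
  N ⇒ keep positive
  Longitude: 20.05′ = 0.334167°; total 136.3341667
  E → positive
Point 6:
  Lat: 47.43′ = 0.790500°; total 0.7905000
  S ⇒ negate
  λ: 49 + 3.229/60 = 49.0538167
  hemisphere W, so the sign is −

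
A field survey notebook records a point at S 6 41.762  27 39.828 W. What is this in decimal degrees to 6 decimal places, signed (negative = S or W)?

-6.696033, -27.663800

Latitude: 6 + 41.762/60 = 6.6960333
S ⇒ negate
λ: 39.828′ = 0.663800°; total 27.6638000
hemisphere W, so the sign is −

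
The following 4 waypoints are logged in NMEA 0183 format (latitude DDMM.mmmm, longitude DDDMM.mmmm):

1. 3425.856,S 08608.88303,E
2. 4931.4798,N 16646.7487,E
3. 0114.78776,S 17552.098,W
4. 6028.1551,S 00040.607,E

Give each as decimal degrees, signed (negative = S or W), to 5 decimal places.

Point 1:
  Latitude: split at 2 digits → 34° and 25.856′; 34 + 25.856/60 = 34.430933
  S → negative
  Lon: split at 3 digits → 086° and 8.88303′; 86 + 8.88303/60 = 86.148051
  E ⇒ keep positive
Point 2:
  φ: degrees = first 2 digits = 49, minutes = 31.4798; 49 + 31.4798/60 = 49.524663
  N → positive
  λ: degrees = first 3 digits = 166, minutes = 46.7487; 166 + 46.7487/60 = 166.779145
  E → positive
Point 3:
  φ: degrees = first 2 digits = 1, minutes = 14.78776; 1 + 14.78776/60 = 1.246463
  S ⇒ negate
  λ: split at 3 digits → 175° and 52.098′; 175 + 52.098/60 = 175.868300
  hemisphere W, so the sign is −
Point 4:
  Latitude: split at 2 digits → 60° and 28.1551′; 60 + 28.1551/60 = 60.469252
  S ⇒ negate
  Longitude: split at 3 digits → 000° and 40.607′; 0 + 40.607/60 = 0.676783
  E → positive

1. -34.43093, 86.14805
2. 49.52466, 166.77915
3. -1.24646, -175.86830
4. -60.46925, 0.67678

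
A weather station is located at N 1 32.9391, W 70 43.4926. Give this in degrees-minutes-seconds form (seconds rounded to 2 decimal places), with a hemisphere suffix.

1°32′56.35″ N, 70°43′29.56″ W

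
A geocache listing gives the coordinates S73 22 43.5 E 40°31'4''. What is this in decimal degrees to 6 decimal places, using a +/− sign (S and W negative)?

-73.378750, 40.517778

φ: 73° + 22/60 + 43.5/3600 = 73 + 0.366667 + 0.012083 = 73.3787500
S → negative
Lon: 40 + 31/60 + 4/3600 = 40.5177778
E → positive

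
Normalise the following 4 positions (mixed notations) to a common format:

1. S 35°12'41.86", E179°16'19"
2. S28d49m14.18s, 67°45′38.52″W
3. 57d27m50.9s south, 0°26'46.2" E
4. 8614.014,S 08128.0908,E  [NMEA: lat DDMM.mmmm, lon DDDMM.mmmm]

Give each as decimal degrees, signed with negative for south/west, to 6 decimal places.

1. -35.211628, 179.271944
2. -28.820606, -67.760700
3. -57.464139, 0.446167
4. -86.233567, 81.468180

Point 1:
  φ: 35° + 12/60 + 41.86/3600 = 35 + 0.200000 + 0.011628 = 35.2116278
  hemisphere S, so the sign is −
  Lon: 179 + 16/60 + 19/3600 = 179.2719444
  E → positive
Point 2:
  φ: 28 + 49/60 + 14.18/3600 = 28.8206056
  S ⇒ negate
  Longitude: 45′ + 38.52″ = 45.64200′; 67 + 45.64200/60 = 67.7607000
  W → negative
Point 3:
  Latitude: 27′ + 50.9″ = 27.84833′; 57 + 27.84833/60 = 57.4641389
  S → negative
  Longitude: 0 + 26/60 + 46.2/3600 = 0.4461667
  E → positive
Point 4:
  Latitude: degrees = first 2 digits = 86, minutes = 14.014; 86 + 14.014/60 = 86.2335667
  hemisphere S, so the sign is −
  Longitude: degrees = first 3 digits = 81, minutes = 28.0908; 81 + 28.0908/60 = 81.4681800
  E → positive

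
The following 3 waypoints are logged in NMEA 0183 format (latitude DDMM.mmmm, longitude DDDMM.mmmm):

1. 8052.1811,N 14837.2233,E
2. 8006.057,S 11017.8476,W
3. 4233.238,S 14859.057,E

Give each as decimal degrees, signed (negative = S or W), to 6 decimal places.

1. 80.869685, 148.620388
2. -80.100950, -110.297460
3. -42.553967, 148.984283

Point 1:
  Lat: degrees = first 2 digits = 80, minutes = 52.1811; 80 + 52.1811/60 = 80.8696850
  N → positive
  λ: split at 3 digits → 148° and 37.2233′; 148 + 37.2233/60 = 148.6203883
  E ⇒ keep positive
Point 2:
  φ: split at 2 digits → 80° and 6.057′; 80 + 6.057/60 = 80.1009500
  S ⇒ negate
  Longitude: degrees = first 3 digits = 110, minutes = 17.8476; 110 + 17.8476/60 = 110.2974600
  hemisphere W, so the sign is −
Point 3:
  φ: split at 2 digits → 42° and 33.238′; 42 + 33.238/60 = 42.5539667
  hemisphere S, so the sign is −
  Lon: degrees = first 3 digits = 148, minutes = 59.057; 148 + 59.057/60 = 148.9842833
  E → positive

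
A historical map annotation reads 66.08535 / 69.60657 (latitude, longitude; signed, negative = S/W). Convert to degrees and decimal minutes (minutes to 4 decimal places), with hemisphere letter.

Latitude: 66° + 0.085350 × 60 = 66° 5.121000′
Longitude: minutes = (69.606570 − 69) × 60 = 36.394200

66° 5.1210′ N, 69° 36.3942′ E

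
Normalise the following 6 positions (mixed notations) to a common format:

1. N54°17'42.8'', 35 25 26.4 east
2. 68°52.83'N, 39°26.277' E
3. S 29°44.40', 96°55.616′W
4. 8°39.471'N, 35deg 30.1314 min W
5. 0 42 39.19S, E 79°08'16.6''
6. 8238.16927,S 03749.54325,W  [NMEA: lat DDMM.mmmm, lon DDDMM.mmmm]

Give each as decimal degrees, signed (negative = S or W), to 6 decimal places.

1. 54.295222, 35.424000
2. 68.880500, 39.437950
3. -29.740000, -96.926933
4. 8.657850, -35.502190
5. -0.710886, 79.137944
6. -82.636155, -37.825721

Point 1:
  Latitude: 17′ + 42.8″ = 17.71333′; 54 + 17.71333/60 = 54.2952222
  N → positive
  Lon: 35° + 25/60 + 26.4/3600 = 35 + 0.416667 + 0.007333 = 35.4240000
  E ⇒ keep positive
Point 2:
  Latitude: 52.83′ = 0.880500°; total 68.8805000
  N ⇒ keep positive
  Longitude: 26.277′ = 0.437950°; total 39.4379500
  E ⇒ keep positive
Point 3:
  φ: 29 + 44.4/60 = 29.7400000
  S → negative
  Lon: 96 + 55.616/60 = 96.9269333
  W ⇒ negate
Point 4:
  Lat: 8 + 39.471/60 = 8.6578500
  N → positive
  λ: 35 + 30.1314/60 = 35.5021900
  W → negative
Point 5:
  φ: 0° + 42/60 + 39.19/3600 = 0 + 0.700000 + 0.010886 = 0.7108861
  S → negative
  Longitude: 79 + 8/60 + 16.6/3600 = 79.1379444
  E ⇒ keep positive
Point 6:
  Latitude: degrees = first 2 digits = 82, minutes = 38.16927; 82 + 38.16927/60 = 82.6361545
  S → negative
  Longitude: split at 3 digits → 037° and 49.54325′; 37 + 49.54325/60 = 37.8257208
  W ⇒ negate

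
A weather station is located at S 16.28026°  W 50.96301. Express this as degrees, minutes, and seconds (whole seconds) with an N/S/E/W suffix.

16°16′49″ S, 50°57′47″ W

Latitude: 0.280260° → 16.81560′; 0.81560 × 60 = 48.94″
Longitude: whole degrees 50; 57.78060′ → 57′ and 46.84″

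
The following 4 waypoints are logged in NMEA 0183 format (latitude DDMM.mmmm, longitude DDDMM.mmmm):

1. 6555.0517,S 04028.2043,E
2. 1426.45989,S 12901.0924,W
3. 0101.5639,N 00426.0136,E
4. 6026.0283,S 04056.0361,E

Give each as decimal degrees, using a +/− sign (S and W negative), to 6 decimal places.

1. -65.917528, 40.470072
2. -14.440998, -129.018207
3. 1.026065, 4.433560
4. -60.433805, 40.933935

Point 1:
  Latitude: split at 2 digits → 65° and 55.0517′; 65 + 55.0517/60 = 65.9175283
  S → negative
  λ: split at 3 digits → 040° and 28.2043′; 40 + 28.2043/60 = 40.4700717
  E → positive
Point 2:
  Lat: degrees = first 2 digits = 14, minutes = 26.45989; 14 + 26.45989/60 = 14.4409982
  S → negative
  Longitude: split at 3 digits → 129° and 1.0924′; 129 + 1.0924/60 = 129.0182067
  W ⇒ negate
Point 3:
  Latitude: degrees = first 2 digits = 1, minutes = 1.5639; 1 + 1.5639/60 = 1.0260650
  N ⇒ keep positive
  Lon: split at 3 digits → 004° and 26.0136′; 4 + 26.0136/60 = 4.4335600
  E ⇒ keep positive
Point 4:
  Lat: degrees = first 2 digits = 60, minutes = 26.0283; 60 + 26.0283/60 = 60.4338050
  S → negative
  Longitude: split at 3 digits → 040° and 56.0361′; 40 + 56.0361/60 = 40.9339350
  E ⇒ keep positive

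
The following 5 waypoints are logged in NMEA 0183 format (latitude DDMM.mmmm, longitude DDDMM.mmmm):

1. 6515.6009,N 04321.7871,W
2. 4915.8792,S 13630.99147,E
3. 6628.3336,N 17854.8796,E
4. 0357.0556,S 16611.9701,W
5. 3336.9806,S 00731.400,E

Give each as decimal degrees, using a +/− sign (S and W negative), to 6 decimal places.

Point 1:
  Latitude: split at 2 digits → 65° and 15.6009′; 65 + 15.6009/60 = 65.2600150
  N ⇒ keep positive
  Longitude: degrees = first 3 digits = 43, minutes = 21.7871; 43 + 21.7871/60 = 43.3631183
  W ⇒ negate
Point 2:
  Lat: degrees = first 2 digits = 49, minutes = 15.8792; 49 + 15.8792/60 = 49.2646533
  S → negative
  Lon: degrees = first 3 digits = 136, minutes = 30.99147; 136 + 30.99147/60 = 136.5165245
  E → positive
Point 3:
  Lat: degrees = first 2 digits = 66, minutes = 28.3336; 66 + 28.3336/60 = 66.4722267
  N ⇒ keep positive
  Longitude: degrees = first 3 digits = 178, minutes = 54.8796; 178 + 54.8796/60 = 178.9146600
  E → positive
Point 4:
  φ: split at 2 digits → 03° and 57.0556′; 3 + 57.0556/60 = 3.9509267
  hemisphere S, so the sign is −
  λ: split at 3 digits → 166° and 11.9701′; 166 + 11.9701/60 = 166.1995017
  W ⇒ negate
Point 5:
  Lat: degrees = first 2 digits = 33, minutes = 36.9806; 33 + 36.9806/60 = 33.6163433
  S → negative
  λ: split at 3 digits → 007° and 31.4′; 7 + 31.4/60 = 7.5233333
  E ⇒ keep positive

1. 65.260015, -43.363118
2. -49.264653, 136.516525
3. 66.472227, 178.914660
4. -3.950927, -166.199502
5. -33.616343, 7.523333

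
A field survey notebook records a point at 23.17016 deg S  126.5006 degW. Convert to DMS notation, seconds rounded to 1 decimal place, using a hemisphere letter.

23°10′12.6″ S, 126°30′2.2″ W

φ: 0.170160 × 60 = 10.20960′ → 10′, remainder × 60 = 12.576″
Lon: 0.500600 × 60 = 30.03600′ → 30′, remainder × 60 = 2.160″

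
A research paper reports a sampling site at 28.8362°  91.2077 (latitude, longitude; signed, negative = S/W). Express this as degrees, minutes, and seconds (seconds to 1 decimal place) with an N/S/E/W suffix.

28°50′10.3″ N, 91°12′27.7″ E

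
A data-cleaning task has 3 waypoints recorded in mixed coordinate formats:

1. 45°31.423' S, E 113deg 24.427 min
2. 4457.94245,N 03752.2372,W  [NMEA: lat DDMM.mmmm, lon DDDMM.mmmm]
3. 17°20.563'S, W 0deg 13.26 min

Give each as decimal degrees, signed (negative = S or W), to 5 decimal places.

Point 1:
  Lat: 45 + 31.423/60 = 45.523717
  S → negative
  Longitude: 113 + 24.427/60 = 113.407117
  E ⇒ keep positive
Point 2:
  Latitude: degrees = first 2 digits = 44, minutes = 57.94245; 44 + 57.94245/60 = 44.965708
  N → positive
  λ: split at 3 digits → 037° and 52.2372′; 37 + 52.2372/60 = 37.870620
  W → negative
Point 3:
  Lat: 20.563′ = 0.342717°; total 17.342717
  S → negative
  Longitude: 13.26′ = 0.221000°; total 0.221000
  hemisphere W, so the sign is −

1. -45.52372, 113.40712
2. 44.96571, -37.87062
3. -17.34272, -0.22100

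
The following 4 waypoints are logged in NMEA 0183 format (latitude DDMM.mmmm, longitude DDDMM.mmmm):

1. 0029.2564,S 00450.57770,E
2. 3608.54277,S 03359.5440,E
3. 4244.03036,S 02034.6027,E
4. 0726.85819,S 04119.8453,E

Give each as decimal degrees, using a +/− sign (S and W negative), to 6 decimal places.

Point 1:
  Lat: split at 2 digits → 00° and 29.2564′; 0 + 29.2564/60 = 0.4876067
  hemisphere S, so the sign is −
  Longitude: split at 3 digits → 004° and 50.5777′; 4 + 50.5777/60 = 4.8429617
  E ⇒ keep positive
Point 2:
  Lat: split at 2 digits → 36° and 8.54277′; 36 + 8.54277/60 = 36.1423795
  hemisphere S, so the sign is −
  Longitude: split at 3 digits → 033° and 59.544′; 33 + 59.544/60 = 33.9924000
  E → positive
Point 3:
  Latitude: degrees = first 2 digits = 42, minutes = 44.03036; 42 + 44.03036/60 = 42.7338393
  S → negative
  λ: split at 3 digits → 020° and 34.6027′; 20 + 34.6027/60 = 20.5767117
  E ⇒ keep positive
Point 4:
  Latitude: split at 2 digits → 07° and 26.85819′; 7 + 26.85819/60 = 7.4476365
  hemisphere S, so the sign is −
  λ: split at 3 digits → 041° and 19.8453′; 41 + 19.8453/60 = 41.3307550
  E ⇒ keep positive

1. -0.487607, 4.842962
2. -36.142380, 33.992400
3. -42.733839, 20.576712
4. -7.447637, 41.330755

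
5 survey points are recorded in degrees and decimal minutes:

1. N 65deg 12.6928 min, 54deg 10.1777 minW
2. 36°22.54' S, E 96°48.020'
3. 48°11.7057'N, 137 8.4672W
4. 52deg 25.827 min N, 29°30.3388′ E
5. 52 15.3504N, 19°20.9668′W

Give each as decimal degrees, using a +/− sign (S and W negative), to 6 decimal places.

1. 65.211547, -54.169628
2. -36.375667, 96.800333
3. 48.195095, -137.141120
4. 52.430450, 29.505647
5. 52.255840, -19.349447

Point 1:
  Latitude: 65 + 12.6928/60 = 65.2115467
  N → positive
  Lon: 54 + 10.1777/60 = 54.1696283
  W ⇒ negate
Point 2:
  Latitude: 36 + 22.54/60 = 36.3756667
  S ⇒ negate
  λ: 48.02′ = 0.800333°; total 96.8003333
  E ⇒ keep positive
Point 3:
  Lat: 11.7057′ = 0.195095°; total 48.1950950
  N → positive
  Lon: 8.4672′ = 0.141120°; total 137.1411200
  W ⇒ negate
Point 4:
  φ: 25.827′ = 0.430450°; total 52.4304500
  N ⇒ keep positive
  Lon: 30.3388′ = 0.505647°; total 29.5056467
  E ⇒ keep positive
Point 5:
  φ: 15.3504′ = 0.255840°; total 52.2558400
  N ⇒ keep positive
  λ: 19 + 20.9668/60 = 19.3494467
  W ⇒ negate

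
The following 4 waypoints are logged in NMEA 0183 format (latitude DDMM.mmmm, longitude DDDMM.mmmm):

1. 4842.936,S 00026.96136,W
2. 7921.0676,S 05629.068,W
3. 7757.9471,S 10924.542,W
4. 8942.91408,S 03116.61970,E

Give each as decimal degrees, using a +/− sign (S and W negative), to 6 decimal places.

Point 1:
  Lat: split at 2 digits → 48° and 42.936′; 48 + 42.936/60 = 48.7156000
  hemisphere S, so the sign is −
  Lon: degrees = first 3 digits = 0, minutes = 26.96136; 0 + 26.96136/60 = 0.4493560
  W → negative
Point 2:
  Latitude: split at 2 digits → 79° and 21.0676′; 79 + 21.0676/60 = 79.3511267
  hemisphere S, so the sign is −
  Lon: degrees = first 3 digits = 56, minutes = 29.068; 56 + 29.068/60 = 56.4844667
  W → negative
Point 3:
  Lat: split at 2 digits → 77° and 57.9471′; 77 + 57.9471/60 = 77.9657850
  S → negative
  Longitude: degrees = first 3 digits = 109, minutes = 24.542; 109 + 24.542/60 = 109.4090333
  W → negative
Point 4:
  Lat: degrees = first 2 digits = 89, minutes = 42.91408; 89 + 42.91408/60 = 89.7152347
  hemisphere S, so the sign is −
  Lon: split at 3 digits → 031° and 16.6197′; 31 + 16.6197/60 = 31.2769950
  E ⇒ keep positive

1. -48.715600, -0.449356
2. -79.351127, -56.484467
3. -77.965785, -109.409033
4. -89.715235, 31.276995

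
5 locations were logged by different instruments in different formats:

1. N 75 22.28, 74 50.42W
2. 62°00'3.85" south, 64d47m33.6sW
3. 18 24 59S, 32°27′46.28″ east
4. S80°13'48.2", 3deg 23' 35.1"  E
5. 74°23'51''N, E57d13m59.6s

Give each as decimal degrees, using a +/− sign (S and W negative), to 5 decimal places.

1. 75.37133, -74.84033
2. -62.00107, -64.79267
3. -18.41639, 32.46286
4. -80.23006, 3.39308
5. 74.39750, 57.23322

Point 1:
  Latitude: 22.28′ = 0.371333°; total 75.371333
  N → positive
  λ: 74 + 50.42/60 = 74.840333
  W → negative
Point 2:
  Latitude: 0′ + 3.85″ = 0.06417′; 62 + 0.06417/60 = 62.001069
  hemisphere S, so the sign is −
  Lon: 64 + 47/60 + 33.6/3600 = 64.792667
  W → negative
Point 3:
  Lat: 18 + 24/60 + 59/3600 = 18.416389
  S ⇒ negate
  Lon: 32° + 27/60 + 46.28/3600 = 32 + 0.450000 + 0.012856 = 32.462856
  E ⇒ keep positive
Point 4:
  Lat: 13′ + 48.2″ = 13.80333′; 80 + 13.80333/60 = 80.230056
  S ⇒ negate
  Longitude: 23′ + 35.1″ = 23.58500′; 3 + 23.58500/60 = 3.393083
  E → positive
Point 5:
  Latitude: 23′ + 51″ = 23.85000′; 74 + 23.85000/60 = 74.397500
  N ⇒ keep positive
  Lon: 57 + 13/60 + 59.6/3600 = 57.233222
  E → positive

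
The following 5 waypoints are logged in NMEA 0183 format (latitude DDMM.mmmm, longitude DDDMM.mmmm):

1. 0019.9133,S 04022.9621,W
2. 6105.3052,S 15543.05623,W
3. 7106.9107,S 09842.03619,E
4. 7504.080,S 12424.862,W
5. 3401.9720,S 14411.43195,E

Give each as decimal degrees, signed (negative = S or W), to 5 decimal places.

1. -0.33189, -40.38270
2. -61.08842, -155.71760
3. -71.11518, 98.70060
4. -75.06800, -124.41437
5. -34.03287, 144.19053

Point 1:
  Latitude: split at 2 digits → 00° and 19.9133′; 0 + 19.9133/60 = 0.331888
  S → negative
  λ: degrees = first 3 digits = 40, minutes = 22.9621; 40 + 22.9621/60 = 40.382702
  W ⇒ negate
Point 2:
  φ: split at 2 digits → 61° and 5.3052′; 61 + 5.3052/60 = 61.088420
  S ⇒ negate
  Lon: split at 3 digits → 155° and 43.05623′; 155 + 43.05623/60 = 155.717604
  W ⇒ negate
Point 3:
  Latitude: split at 2 digits → 71° and 6.9107′; 71 + 6.9107/60 = 71.115178
  S ⇒ negate
  λ: degrees = first 3 digits = 98, minutes = 42.03619; 98 + 42.03619/60 = 98.700603
  E → positive
Point 4:
  Lat: split at 2 digits → 75° and 4.08′; 75 + 4.08/60 = 75.068000
  S → negative
  Lon: split at 3 digits → 124° and 24.862′; 124 + 24.862/60 = 124.414367
  W ⇒ negate
Point 5:
  φ: split at 2 digits → 34° and 1.972′; 34 + 1.972/60 = 34.032867
  S → negative
  λ: split at 3 digits → 144° and 11.43195′; 144 + 11.43195/60 = 144.190533
  E ⇒ keep positive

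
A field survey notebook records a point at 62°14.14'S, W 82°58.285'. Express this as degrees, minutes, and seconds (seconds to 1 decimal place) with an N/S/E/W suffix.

62°14′8.4″ S, 82°58′17.1″ W

φ: fractional minutes 0.14000 × 60 = 8.400″
λ: 58.28500′ → 58′ and 0.28500 × 60 = 17.100″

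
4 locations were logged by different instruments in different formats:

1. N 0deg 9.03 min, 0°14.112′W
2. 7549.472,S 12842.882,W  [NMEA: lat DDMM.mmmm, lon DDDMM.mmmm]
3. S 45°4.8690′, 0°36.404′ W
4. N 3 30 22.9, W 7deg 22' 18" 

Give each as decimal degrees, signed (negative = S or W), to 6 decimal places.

1. 0.150500, -0.235200
2. -75.824533, -128.714700
3. -45.081150, -0.606733
4. 3.506361, -7.371667

Point 1:
  Lat: 0 + 9.03/60 = 0.1505000
  N ⇒ keep positive
  Longitude: 0 + 14.112/60 = 0.2352000
  W → negative
Point 2:
  φ: degrees = first 2 digits = 75, minutes = 49.472; 75 + 49.472/60 = 75.8245333
  S → negative
  Longitude: degrees = first 3 digits = 128, minutes = 42.882; 128 + 42.882/60 = 128.7147000
  W ⇒ negate
Point 3:
  Lat: 45 + 4.869/60 = 45.0811500
  S → negative
  Longitude: 0 + 36.404/60 = 0.6067333
  hemisphere W, so the sign is −
Point 4:
  Lat: 30′ + 22.9″ = 30.38167′; 3 + 30.38167/60 = 3.5063611
  N ⇒ keep positive
  Longitude: 22′ + 18″ = 22.30000′; 7 + 22.30000/60 = 7.3716667
  W ⇒ negate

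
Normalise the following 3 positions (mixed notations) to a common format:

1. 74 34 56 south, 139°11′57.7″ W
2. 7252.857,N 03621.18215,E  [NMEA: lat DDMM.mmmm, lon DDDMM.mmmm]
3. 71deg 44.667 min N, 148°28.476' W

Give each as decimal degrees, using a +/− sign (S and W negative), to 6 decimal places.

Point 1:
  φ: 74 + 34/60 + 56/3600 = 74.5822222
  hemisphere S, so the sign is −
  λ: 139° + 11/60 + 57.7/3600 = 139 + 0.183333 + 0.016028 = 139.1993611
  W ⇒ negate
Point 2:
  φ: split at 2 digits → 72° and 52.857′; 72 + 52.857/60 = 72.8809500
  N → positive
  Longitude: split at 3 digits → 036° and 21.18215′; 36 + 21.18215/60 = 36.3530358
  E → positive
Point 3:
  Latitude: 44.667′ = 0.744450°; total 71.7444500
  N → positive
  Lon: 28.476′ = 0.474600°; total 148.4746000
  hemisphere W, so the sign is −

1. -74.582222, -139.199361
2. 72.880950, 36.353036
3. 71.744450, -148.474600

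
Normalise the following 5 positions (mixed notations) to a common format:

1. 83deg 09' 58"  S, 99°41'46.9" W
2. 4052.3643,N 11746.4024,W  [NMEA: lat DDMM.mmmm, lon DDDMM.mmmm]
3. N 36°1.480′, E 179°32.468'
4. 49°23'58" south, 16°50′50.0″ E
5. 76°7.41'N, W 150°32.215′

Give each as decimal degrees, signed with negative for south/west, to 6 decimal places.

1. -83.166111, -99.696361
2. 40.872738, -117.773373
3. 36.024667, 179.541133
4. -49.399444, 16.847222
5. 76.123500, -150.536917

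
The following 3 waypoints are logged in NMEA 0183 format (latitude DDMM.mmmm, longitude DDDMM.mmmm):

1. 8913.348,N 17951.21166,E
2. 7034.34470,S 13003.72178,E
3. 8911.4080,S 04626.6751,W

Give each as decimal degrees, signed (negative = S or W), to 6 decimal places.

Point 1:
  φ: degrees = first 2 digits = 89, minutes = 13.348; 89 + 13.348/60 = 89.2224667
  N → positive
  Longitude: degrees = first 3 digits = 179, minutes = 51.21166; 179 + 51.21166/60 = 179.8535277
  E ⇒ keep positive
Point 2:
  Latitude: degrees = first 2 digits = 70, minutes = 34.3447; 70 + 34.3447/60 = 70.5724117
  S ⇒ negate
  Lon: split at 3 digits → 130° and 3.72178′; 130 + 3.72178/60 = 130.0620297
  E ⇒ keep positive
Point 3:
  Latitude: degrees = first 2 digits = 89, minutes = 11.408; 89 + 11.408/60 = 89.1901333
  S ⇒ negate
  Longitude: split at 3 digits → 046° and 26.6751′; 46 + 26.6751/60 = 46.4445850
  W → negative

1. 89.222467, 179.853528
2. -70.572412, 130.062030
3. -89.190133, -46.444585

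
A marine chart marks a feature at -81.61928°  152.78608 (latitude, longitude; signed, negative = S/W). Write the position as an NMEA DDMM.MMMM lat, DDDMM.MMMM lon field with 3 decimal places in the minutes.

Latitude is negative → S; |value| = 81.619280
Lat: 81° + 0.619280 × 60 = 81° 37.15680′
λ: 152° + 0.786080 × 60 = 152° 47.16480′

8137.157,S / 15247.165,E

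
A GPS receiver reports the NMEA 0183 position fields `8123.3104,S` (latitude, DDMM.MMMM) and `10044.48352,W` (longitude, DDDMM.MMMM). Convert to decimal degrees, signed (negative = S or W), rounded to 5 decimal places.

-81.38851, -100.74139

Latitude: degrees = first 2 digits = 81, minutes = 23.3104; 81 + 23.3104/60 = 81.388507
S → negative
λ: degrees = first 3 digits = 100, minutes = 44.48352; 100 + 44.48352/60 = 100.741392
W → negative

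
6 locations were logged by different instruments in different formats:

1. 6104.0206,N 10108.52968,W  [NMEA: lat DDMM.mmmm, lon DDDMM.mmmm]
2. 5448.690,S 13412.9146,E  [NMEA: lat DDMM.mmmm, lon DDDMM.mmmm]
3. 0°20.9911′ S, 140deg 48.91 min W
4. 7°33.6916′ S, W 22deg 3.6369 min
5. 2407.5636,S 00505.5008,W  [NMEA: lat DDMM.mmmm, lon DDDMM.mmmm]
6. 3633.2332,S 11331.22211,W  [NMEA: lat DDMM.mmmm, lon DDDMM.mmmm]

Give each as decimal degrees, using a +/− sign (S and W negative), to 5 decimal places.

1. 61.06701, -101.14216
2. -54.81150, 134.21524
3. -0.34985, -140.81517
4. -7.56153, -22.06062
5. -24.12606, -5.09168
6. -36.55389, -113.52037

Point 1:
  Lat: degrees = first 2 digits = 61, minutes = 4.0206; 61 + 4.0206/60 = 61.067010
  N ⇒ keep positive
  Lon: split at 3 digits → 101° and 8.52968′; 101 + 8.52968/60 = 101.142161
  hemisphere W, so the sign is −
Point 2:
  φ: degrees = first 2 digits = 54, minutes = 48.69; 54 + 48.69/60 = 54.811500
  S → negative
  λ: degrees = first 3 digits = 134, minutes = 12.9146; 134 + 12.9146/60 = 134.215243
  E ⇒ keep positive
Point 3:
  φ: 20.9911′ = 0.349852°; total 0.349852
  hemisphere S, so the sign is −
  Lon: 140 + 48.91/60 = 140.815167
  W ⇒ negate
Point 4:
  Latitude: 7 + 33.6916/60 = 7.561527
  hemisphere S, so the sign is −
  Lon: 3.6369′ = 0.060615°; total 22.060615
  W → negative
Point 5:
  Latitude: degrees = first 2 digits = 24, minutes = 7.5636; 24 + 7.5636/60 = 24.126060
  S ⇒ negate
  λ: split at 3 digits → 005° and 5.5008′; 5 + 5.5008/60 = 5.091680
  hemisphere W, so the sign is −
Point 6:
  Lat: degrees = first 2 digits = 36, minutes = 33.2332; 36 + 33.2332/60 = 36.553887
  S ⇒ negate
  λ: degrees = first 3 digits = 113, minutes = 31.22211; 113 + 31.22211/60 = 113.520369
  W ⇒ negate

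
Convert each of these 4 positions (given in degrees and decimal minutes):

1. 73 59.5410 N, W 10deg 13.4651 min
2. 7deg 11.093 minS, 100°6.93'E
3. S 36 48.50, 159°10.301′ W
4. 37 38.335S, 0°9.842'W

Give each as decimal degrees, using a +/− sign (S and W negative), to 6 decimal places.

1. 73.992350, -10.224418
2. -7.184883, 100.115500
3. -36.808333, -159.171683
4. -37.638917, -0.164033

Point 1:
  Latitude: 73 + 59.541/60 = 73.9923500
  N → positive
  Longitude: 13.4651′ = 0.224418°; total 10.2244183
  hemisphere W, so the sign is −
Point 2:
  Latitude: 11.093′ = 0.184883°; total 7.1848833
  S ⇒ negate
  λ: 100 + 6.93/60 = 100.1155000
  E ⇒ keep positive
Point 3:
  φ: 36 + 48.5/60 = 36.8083333
  hemisphere S, so the sign is −
  Longitude: 10.301′ = 0.171683°; total 159.1716833
  hemisphere W, so the sign is −
Point 4:
  Latitude: 38.335′ = 0.638917°; total 37.6389167
  S ⇒ negate
  Longitude: 9.842′ = 0.164033°; total 0.1640333
  W ⇒ negate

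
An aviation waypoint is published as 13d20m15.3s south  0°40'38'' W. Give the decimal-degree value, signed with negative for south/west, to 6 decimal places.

Lat: 13 + 20/60 + 15.3/3600 = 13.3375833
S ⇒ negate
Longitude: 0 + 40/60 + 38/3600 = 0.6772222
W → negative

-13.337583, -0.677222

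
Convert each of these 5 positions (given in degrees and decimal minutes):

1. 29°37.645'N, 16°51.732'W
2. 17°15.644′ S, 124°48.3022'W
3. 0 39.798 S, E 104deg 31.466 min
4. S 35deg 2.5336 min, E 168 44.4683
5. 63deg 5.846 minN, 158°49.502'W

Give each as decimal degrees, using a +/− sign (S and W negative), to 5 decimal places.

Point 1:
  Latitude: 37.645′ = 0.627417°; total 29.627417
  N ⇒ keep positive
  Lon: 51.732′ = 0.862200°; total 16.862200
  W ⇒ negate
Point 2:
  Latitude: 17 + 15.644/60 = 17.260733
  S → negative
  λ: 48.3022′ = 0.805037°; total 124.805037
  hemisphere W, so the sign is −
Point 3:
  φ: 39.798′ = 0.663300°; total 0.663300
  S ⇒ negate
  Longitude: 104 + 31.466/60 = 104.524433
  E ⇒ keep positive
Point 4:
  φ: 2.5336′ = 0.042227°; total 35.042227
  hemisphere S, so the sign is −
  Lon: 44.4683′ = 0.741138°; total 168.741138
  E ⇒ keep positive
Point 5:
  Lat: 63 + 5.846/60 = 63.097433
  N → positive
  Lon: 49.502′ = 0.825033°; total 158.825033
  W ⇒ negate

1. 29.62742, -16.86220
2. -17.26073, -124.80504
3. -0.66330, 104.52443
4. -35.04223, 168.74114
5. 63.09743, -158.82503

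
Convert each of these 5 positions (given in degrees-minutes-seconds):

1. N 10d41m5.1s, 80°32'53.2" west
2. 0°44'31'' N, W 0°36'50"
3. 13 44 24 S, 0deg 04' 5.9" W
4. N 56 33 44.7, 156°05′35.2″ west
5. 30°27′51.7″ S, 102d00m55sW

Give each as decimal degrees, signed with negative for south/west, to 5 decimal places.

Point 1:
  Lat: 41′ + 5.1″ = 41.08500′; 10 + 41.08500/60 = 10.684750
  N ⇒ keep positive
  λ: 80° + 32/60 + 53.2/3600 = 80 + 0.533333 + 0.014778 = 80.548111
  W ⇒ negate
Point 2:
  φ: 44′ + 31″ = 44.51667′; 0 + 44.51667/60 = 0.741944
  N → positive
  λ: 36′ + 50″ = 36.83333′; 0 + 36.83333/60 = 0.613889
  W ⇒ negate
Point 3:
  Lat: 13° + 44/60 + 24/3600 = 13 + 0.733333 + 0.006667 = 13.740000
  S → negative
  Lon: 4′ + 5.9″ = 4.09833′; 0 + 4.09833/60 = 0.068306
  hemisphere W, so the sign is −
Point 4:
  Lat: 56 + 33/60 + 44.7/3600 = 56.562417
  N → positive
  λ: 5′ + 35.2″ = 5.58667′; 156 + 5.58667/60 = 156.093111
  W ⇒ negate
Point 5:
  φ: 27′ + 51.7″ = 27.86167′; 30 + 27.86167/60 = 30.464361
  S ⇒ negate
  Longitude: 102° + 0/60 + 55/3600 = 102 + 0.000000 + 0.015278 = 102.015278
  hemisphere W, so the sign is −

1. 10.68475, -80.54811
2. 0.74194, -0.61389
3. -13.74000, -0.06831
4. 56.56242, -156.09311
5. -30.46436, -102.01528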